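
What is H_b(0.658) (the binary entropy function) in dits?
0.2790 dits

The binary entropy function is:
H(p) = -p log(p) - (1-p) log(1-p)

H(0.658) = -0.658 × log_10(0.658) - 0.342 × log_10(0.342)
H(0.658) = 0.2790 dits

Note: Binary entropy is maximized at p=0.5 (H=1 bit) and minimized at p=0 or p=1 (H=0).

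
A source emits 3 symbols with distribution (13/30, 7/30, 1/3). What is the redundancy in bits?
0.0440 bits

Redundancy measures how far a source is from maximum entropy:
R = H_max - H(X)

Maximum entropy for 3 symbols: H_max = log_2(3) = 1.5850 bits
Actual entropy: H(X) = 1.5410 bits
Redundancy: R = 1.5850 - 1.5410 = 0.0440 bits

This redundancy represents potential for compression: the source could be compressed by 0.0440 bits per symbol.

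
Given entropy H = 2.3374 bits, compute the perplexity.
5.0539

Perplexity is 2^H (or exp(H) for natural log).

H = 2.3374 bits
Perplexity = 2^2.3374 = 5.0539

Interpretation: The model's uncertainty is equivalent to choosing uniformly among 5.1 options.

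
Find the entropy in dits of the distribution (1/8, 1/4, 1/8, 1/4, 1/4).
0.6773 dits

Shannon entropy is H(X) = -Σ p(x) log p(x).

For P = (1/8, 1/4, 1/8, 1/4, 1/4):
H = -1/8 × log_10(1/8) -1/4 × log_10(1/4) -1/8 × log_10(1/8) -1/4 × log_10(1/4) -1/4 × log_10(1/4)
H = 0.6773 dits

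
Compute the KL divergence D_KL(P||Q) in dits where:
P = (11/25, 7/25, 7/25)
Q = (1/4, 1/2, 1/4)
0.0513 dits

KL divergence: D_KL(P||Q) = Σ p(x) log(p(x)/q(x))

Computing term by term:
  x=0: 11/25 × log_10[(11/25)/(1/4)] = 11/25 × 0.2455 = 0.1080
  x=1: 7/25 × log_10[(7/25)/(1/2)] = 7/25 × -0.2518 = -0.0705
  x=2: 7/25 × log_10[(7/25)/(1/4)] = 7/25 × 0.0492 = 0.0138

D_KL(P||Q) = 0.0513 dits

Note: KL divergence is always non-negative and equals 0 iff P = Q.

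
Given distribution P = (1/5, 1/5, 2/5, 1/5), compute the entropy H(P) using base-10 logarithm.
0.5786 dits

Shannon entropy is H(X) = -Σ p(x) log p(x).

For P = (1/5, 1/5, 2/5, 1/5):
H = -1/5 × log_10(1/5) -1/5 × log_10(1/5) -2/5 × log_10(2/5) -1/5 × log_10(1/5)
H = 0.5786 dits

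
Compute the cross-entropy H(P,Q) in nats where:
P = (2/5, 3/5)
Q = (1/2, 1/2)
0.6931 nats

Cross-entropy: H(P,Q) = -Σ p(x) log q(x)

Alternatively: H(P,Q) = H(P) + D_KL(P||Q)
H(P) = 0.6730 nats
D_KL(P||Q) = 0.0201 nats

H(P,Q) = 0.6730 + 0.0201 = 0.6931 nats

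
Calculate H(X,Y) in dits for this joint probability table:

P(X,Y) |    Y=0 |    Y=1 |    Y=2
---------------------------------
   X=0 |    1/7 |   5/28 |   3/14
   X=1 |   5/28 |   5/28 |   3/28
0.7688 dits

Joint entropy is H(X,Y) = -Σ_{x,y} p(x,y) log p(x,y).

Summing over all non-zero entries:
H(X,Y) = -[1/7·log_10(1/7) + 5/28·log_10(5/28) + 3/14·log_10(3/14) + 5/28·log_10(5/28) + 5/28·log_10(5/28) + 3/28·log_10(3/28)]
H(X,Y) = 0.7688 dits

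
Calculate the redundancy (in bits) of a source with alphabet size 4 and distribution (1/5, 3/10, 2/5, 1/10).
0.1536 bits

Redundancy measures how far a source is from maximum entropy:
R = H_max - H(X)

Maximum entropy for 4 symbols: H_max = log_2(4) = 2.0000 bits
Actual entropy: H(X) = 1.8464 bits
Redundancy: R = 2.0000 - 1.8464 = 0.1536 bits

This redundancy represents potential for compression: the source could be compressed by 0.1536 bits per symbol.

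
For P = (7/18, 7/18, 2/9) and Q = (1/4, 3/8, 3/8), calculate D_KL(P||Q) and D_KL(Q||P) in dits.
D_KL(P||Q) = 0.0303, D_KL(Q||P) = 0.0313

KL divergence is not symmetric: D_KL(P||Q) ≠ D_KL(Q||P) in general.

D_KL(P||Q) = 0.0303 dits
D_KL(Q||P) = 0.0313 dits

No, they are not equal!

This asymmetry is why KL divergence is not a true distance metric.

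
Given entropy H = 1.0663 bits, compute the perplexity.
2.0941

Perplexity is 2^H (or exp(H) for natural log).

H = 1.0663 bits
Perplexity = 2^1.0663 = 2.0941

Interpretation: The model's uncertainty is equivalent to choosing uniformly among 2.1 options.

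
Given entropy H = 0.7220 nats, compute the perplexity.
2.0585

Perplexity is e^H (or exp(H) for natural log).

H = 0.7220 nats
Perplexity = e^0.7220 = 2.0585

Interpretation: The model's uncertainty is equivalent to choosing uniformly among 2.1 options.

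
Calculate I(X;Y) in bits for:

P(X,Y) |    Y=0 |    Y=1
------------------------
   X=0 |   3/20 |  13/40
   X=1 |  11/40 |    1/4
0.0322 bits

Mutual information: I(X;Y) = H(X) + H(Y) - H(X,Y)

Marginals:
P(X) = (19/40, 21/40), H(X) = 0.9982 bits
P(Y) = (17/40, 23/40), H(Y) = 0.9837 bits

Joint entropy: H(X,Y) = 1.9497 bits

I(X;Y) = 0.9982 + 0.9837 - 1.9497 = 0.0322 bits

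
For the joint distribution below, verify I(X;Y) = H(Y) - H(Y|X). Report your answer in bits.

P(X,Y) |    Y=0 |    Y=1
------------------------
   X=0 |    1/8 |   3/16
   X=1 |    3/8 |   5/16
I(X;Y) = 0.0132 bits

Mutual information has multiple equivalent forms:
- I(X;Y) = H(X) - H(X|Y)
- I(X;Y) = H(Y) - H(Y|X)
- I(X;Y) = H(X) + H(Y) - H(X,Y)

Computing all quantities:
H(X) = 0.8960, H(Y) = 1.0000, H(X,Y) = 1.8829
H(X|Y) = 0.8829, H(Y|X) = 0.9868

Verification:
H(X) - H(X|Y) = 0.8960 - 0.8829 = 0.0132
H(Y) - H(Y|X) = 1.0000 - 0.9868 = 0.0132
H(X) + H(Y) - H(X,Y) = 0.8960 + 1.0000 - 1.8829 = 0.0132

All forms give I(X;Y) = 0.0132 bits. ✓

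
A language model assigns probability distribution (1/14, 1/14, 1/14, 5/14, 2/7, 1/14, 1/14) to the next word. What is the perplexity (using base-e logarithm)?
5.3025

Perplexity is e^H (or exp(H) for natural log).

First, H = -Σ p log p = 1.6682 nats
Perplexity = e^1.6682 = 5.3025

Interpretation: The model's uncertainty is equivalent to choosing uniformly among 5.3 options.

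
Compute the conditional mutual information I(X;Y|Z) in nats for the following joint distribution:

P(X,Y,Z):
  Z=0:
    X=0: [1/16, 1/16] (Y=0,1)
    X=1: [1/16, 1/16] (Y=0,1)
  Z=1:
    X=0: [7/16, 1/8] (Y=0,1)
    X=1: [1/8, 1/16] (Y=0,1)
0.0044 nats

Conditional mutual information: I(X;Y|Z) = H(X|Z) + H(Y|Z) - H(X,Y|Z)

H(Z) = 0.5623
H(X,Z) = 1.1574 → H(X|Z) = 0.5950
H(Y,Z) = 1.1574 → H(Y|Z) = 0.5950
H(X,Y,Z) = 1.7480 → H(X,Y|Z) = 1.1856

I(X;Y|Z) = 0.5950 + 0.5950 - 1.1856 = 0.0044 nats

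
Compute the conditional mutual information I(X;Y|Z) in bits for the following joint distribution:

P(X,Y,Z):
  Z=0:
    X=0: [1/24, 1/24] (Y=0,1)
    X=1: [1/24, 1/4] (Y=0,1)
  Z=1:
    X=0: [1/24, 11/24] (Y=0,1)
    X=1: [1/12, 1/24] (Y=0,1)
0.1602 bits

Conditional mutual information: I(X;Y|Z) = H(X|Z) + H(Y|Z) - H(X,Y|Z)

H(Z) = 0.9544
H(X,Z) = 1.6922 → H(X|Z) = 0.7378
H(Y,Z) = 1.6922 → H(Y|Z) = 0.7378
H(X,Y,Z) = 2.2698 → H(X,Y|Z) = 1.3154

I(X;Y|Z) = 0.7378 + 0.7378 - 1.3154 = 0.1602 bits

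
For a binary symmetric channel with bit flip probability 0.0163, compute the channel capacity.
0.8799 bits

For a binary symmetric channel (BSC) with error probability p:
Capacity C = 1 - H(p) bits per symbol

where H(p) = -p log₂(p) - (1-p) log₂(1-p) is the binary entropy function.

H(0.0163) = 0.1201 bits
C = 1 - 0.1201 = 0.8799 bits per symbol

This means we can reliably transmit up to 0.8799 bits of information per channel use.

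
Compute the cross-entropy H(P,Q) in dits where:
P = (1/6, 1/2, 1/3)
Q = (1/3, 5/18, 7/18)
0.4944 dits

Cross-entropy: H(P,Q) = -Σ p(x) log q(x)

Alternatively: H(P,Q) = H(P) + D_KL(P||Q)
H(P) = 0.4392 dits
D_KL(P||Q) = 0.0551 dits

H(P,Q) = 0.4392 + 0.0551 = 0.4944 dits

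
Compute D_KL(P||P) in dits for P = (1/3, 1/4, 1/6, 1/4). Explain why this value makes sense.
0.0000 dits

KL divergence satisfies the Gibbs inequality: D_KL(P||Q) ≥ 0 for all distributions P, Q.

D_KL(P||Q) = Σ p(x) log(p(x)/q(x))
Each term is p(x) × log_10(p(x)/p(x)) = p(x) × log_10(1) = 0, so the sum is 0.
D_KL(P||Q) = 0.0000 dits

When P = Q, the KL divergence is exactly 0, as there is no 'divergence' between identical distributions.

This non-negativity is a fundamental property: relative entropy cannot be negative because it measures how different Q is from P.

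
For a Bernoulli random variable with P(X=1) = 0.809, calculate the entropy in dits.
0.2118 dits

The binary entropy function is:
H(p) = -p log(p) - (1-p) log(1-p)

H(0.809) = -0.809 × log_10(0.809) - 0.191 × log_10(0.191)
H(0.809) = 0.2118 dits

Note: Binary entropy is maximized at p=0.5 (H=1 bit) and minimized at p=0 or p=1 (H=0).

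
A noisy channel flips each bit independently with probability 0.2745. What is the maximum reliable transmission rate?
0.1522 bits

For a binary symmetric channel (BSC) with error probability p:
Capacity C = 1 - H(p) bits per symbol

where H(p) = -p log₂(p) - (1-p) log₂(1-p) is the binary entropy function.

H(0.2745) = 0.8478 bits
C = 1 - 0.8478 = 0.1522 bits per symbol

This means we can reliably transmit up to 0.1522 bits of information per channel use.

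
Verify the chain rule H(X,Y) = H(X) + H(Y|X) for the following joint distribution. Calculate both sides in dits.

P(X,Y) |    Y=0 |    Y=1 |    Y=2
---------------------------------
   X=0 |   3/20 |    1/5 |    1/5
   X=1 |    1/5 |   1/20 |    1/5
H(X,Y) = 0.7478, H(X) = 0.2989, H(Y|X) = 0.4490 (all in dits)

Chain rule: H(X,Y) = H(X) + H(Y|X)

Left side — joint entropy directly:
H(X,Y) = -Σ p(x,y) log p(x,y) = 0.7478 dits

Right side — compute H(Y|X) from the conditional distributions:
P(X) = (11/20, 9/20), so H(X) = 0.2989 dits
H(Y|X) = Σ_x P(X=x) · H(Y|X=x):
  P(Y|X=0) = (3/11, 4/11, 4/11), H(Y|X=0) = 0.4734, weight P(X=0) = 11/20
  P(Y|X=1) = (4/9, 1/9, 4/9), H(Y|X=1) = 0.4191, weight P(X=1) = 9/20
H(Y|X) = 0.4490 dits

H(X) + H(Y|X) = 0.2989 + 0.4490 = 0.7478 dits

Both sides equal 0.7478 dits. ✓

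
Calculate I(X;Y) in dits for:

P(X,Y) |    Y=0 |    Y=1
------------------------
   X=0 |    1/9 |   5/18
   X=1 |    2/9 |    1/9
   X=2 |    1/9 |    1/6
0.0240 dits

Mutual information: I(X;Y) = H(X) + H(Y) - H(X,Y)

Marginals:
P(X) = (7/18, 1/3, 5/18), H(X) = 0.4731 dits
P(Y) = (4/9, 5/9), H(Y) = 0.2983 dits

Joint entropy: H(X,Y) = 0.7475 dits

I(X;Y) = 0.4731 + 0.2983 - 0.7475 = 0.0240 dits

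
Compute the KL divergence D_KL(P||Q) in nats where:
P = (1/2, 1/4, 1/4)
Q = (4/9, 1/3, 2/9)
0.0164 nats

KL divergence: D_KL(P||Q) = Σ p(x) log(p(x)/q(x))

Computing term by term:
  x=0: 1/2 × log_e[(1/2)/(4/9)] = 1/2 × 0.1178 = 0.0589
  x=1: 1/4 × log_e[(1/4)/(1/3)] = 1/4 × -0.2877 = -0.0719
  x=2: 1/4 × log_e[(1/4)/(2/9)] = 1/4 × 0.1178 = 0.0294

D_KL(P||Q) = 0.0164 nats

Note: KL divergence is always non-negative and equals 0 iff P = Q.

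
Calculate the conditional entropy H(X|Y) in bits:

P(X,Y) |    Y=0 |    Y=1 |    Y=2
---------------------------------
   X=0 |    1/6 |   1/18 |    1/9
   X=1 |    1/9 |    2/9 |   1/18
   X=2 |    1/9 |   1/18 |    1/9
1.4453 bits

Using the chain rule: H(X|Y) = H(X,Y) - H(Y)

First, compute H(X,Y) = 3.0169 bits

Marginal P(Y) = (7/18, 1/3, 5/18)
H(Y) = 1.5715 bits

H(X|Y) = H(X,Y) - H(Y) = 3.0169 - 1.5715 = 1.4453 bits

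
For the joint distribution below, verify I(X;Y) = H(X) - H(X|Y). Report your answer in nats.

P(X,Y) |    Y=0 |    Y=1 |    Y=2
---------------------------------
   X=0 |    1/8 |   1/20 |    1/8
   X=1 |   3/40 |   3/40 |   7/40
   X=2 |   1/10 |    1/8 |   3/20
I(X;Y) = 0.0234 nats

Mutual information has multiple equivalent forms:
- I(X;Y) = H(X) - H(X|Y)
- I(X;Y) = H(Y) - H(Y|X)
- I(X;Y) = H(X) + H(Y) - H(X,Y)

Computing all quantities:
H(X) = 1.0943, H(Y) = 1.0671, H(X,Y) = 2.1380
H(X|Y) = 1.0709, H(Y|X) = 1.0437

Verification:
H(X) - H(X|Y) = 1.0943 - 1.0709 = 0.0234
H(Y) - H(Y|X) = 1.0671 - 1.0437 = 0.0234
H(X) + H(Y) - H(X,Y) = 1.0943 + 1.0671 - 2.1380 = 0.0234

All forms give I(X;Y) = 0.0234 nats. ✓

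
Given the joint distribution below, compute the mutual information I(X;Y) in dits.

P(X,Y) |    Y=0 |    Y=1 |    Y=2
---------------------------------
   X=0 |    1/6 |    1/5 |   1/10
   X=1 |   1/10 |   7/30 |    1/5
0.0106 dits

Mutual information: I(X;Y) = H(X) + H(Y) - H(X,Y)

Marginals:
P(X) = (7/15, 8/15), H(X) = 0.3001 dits
P(Y) = (4/15, 13/30, 3/10), H(Y) = 0.4673 dits

Joint entropy: H(X,Y) = 0.7568 dits

I(X;Y) = 0.3001 + 0.4673 - 0.7568 = 0.0106 dits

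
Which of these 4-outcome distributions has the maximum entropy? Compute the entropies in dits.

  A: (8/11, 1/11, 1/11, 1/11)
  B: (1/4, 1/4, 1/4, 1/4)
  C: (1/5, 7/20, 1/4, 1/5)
B

For a discrete distribution over n outcomes, entropy is maximized by the uniform distribution.

Computing entropies:
H(A) = 0.3846 dits
H(B) = 0.6021 dits
H(C) = 0.5897 dits

The uniform distribution (where all probabilities equal 1/4) achieves the maximum entropy of log_10(4) = 0.6021 dits.

Distribution B has the highest entropy.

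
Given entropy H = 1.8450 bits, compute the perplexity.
3.5925

Perplexity is 2^H (or exp(H) for natural log).

H = 1.8450 bits
Perplexity = 2^1.8450 = 3.5925

Interpretation: The model's uncertainty is equivalent to choosing uniformly among 3.6 options.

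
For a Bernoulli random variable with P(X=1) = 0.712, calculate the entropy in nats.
0.6004 nats

The binary entropy function is:
H(p) = -p log(p) - (1-p) log(1-p)

H(0.712) = -0.712 × log_e(0.712) - 0.288 × log_e(0.288)
H(0.712) = 0.6004 nats

Note: Binary entropy is maximized at p=0.5 (H=1 bit) and minimized at p=0 or p=1 (H=0).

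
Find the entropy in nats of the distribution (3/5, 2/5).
0.6730 nats

Shannon entropy is H(X) = -Σ p(x) log p(x).

For P = (3/5, 2/5):
H = -3/5 × log_e(3/5) -2/5 × log_e(2/5)
H = 0.6730 nats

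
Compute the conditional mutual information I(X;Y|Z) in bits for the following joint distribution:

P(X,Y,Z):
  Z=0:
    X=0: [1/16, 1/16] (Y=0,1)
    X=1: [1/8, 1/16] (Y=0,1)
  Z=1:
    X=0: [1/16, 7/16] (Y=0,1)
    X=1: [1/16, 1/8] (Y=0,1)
0.0326 bits

Conditional mutual information: I(X;Y|Z) = H(X|Z) + H(Y|Z) - H(X,Y|Z)

H(Z) = 0.8960
H(X,Z) = 1.7806 → H(X|Z) = 0.8846
H(Y,Z) = 1.6697 → H(Y|Z) = 0.7737
H(X,Y,Z) = 2.5218 → H(X,Y|Z) = 1.6257

I(X;Y|Z) = 0.8846 + 0.7737 - 1.6257 = 0.0326 bits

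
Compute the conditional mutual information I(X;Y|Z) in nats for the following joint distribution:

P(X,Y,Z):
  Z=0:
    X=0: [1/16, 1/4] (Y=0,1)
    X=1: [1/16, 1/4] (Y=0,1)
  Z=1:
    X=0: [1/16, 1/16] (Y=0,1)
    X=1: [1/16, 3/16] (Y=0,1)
0.0115 nats

Conditional mutual information: I(X;Y|Z) = H(X|Z) + H(Y|Z) - H(X,Y|Z)

H(Z) = 0.6616
H(X,Z) = 1.3335 → H(X|Z) = 0.6719
H(Y,Z) = 1.2130 → H(Y|Z) = 0.5514
H(X,Y,Z) = 1.8735 → H(X,Y|Z) = 1.2119

I(X;Y|Z) = 0.6719 + 0.5514 - 1.2119 = 0.0115 nats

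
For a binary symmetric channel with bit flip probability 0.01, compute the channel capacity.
0.9192 bits

For a binary symmetric channel (BSC) with error probability p:
Capacity C = 1 - H(p) bits per symbol

where H(p) = -p log₂(p) - (1-p) log₂(1-p) is the binary entropy function.

H(0.01) = 0.0808 bits
C = 1 - 0.0808 = 0.9192 bits per symbol

This means we can reliably transmit up to 0.9192 bits of information per channel use.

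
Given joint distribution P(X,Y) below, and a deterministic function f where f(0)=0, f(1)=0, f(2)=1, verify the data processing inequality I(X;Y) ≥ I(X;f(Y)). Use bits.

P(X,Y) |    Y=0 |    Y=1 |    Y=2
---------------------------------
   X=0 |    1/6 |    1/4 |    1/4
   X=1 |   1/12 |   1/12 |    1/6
I(X;Y) = 0.0137, I(X;f(Y)) = 0.0102, inequality holds: 0.0137 ≥ 0.0102

Data Processing Inequality: For any Markov chain X → Y → Z, we have I(X;Y) ≥ I(X;Z).

Here Z = f(Y) is a deterministic function of Y, forming X → Y → Z.

Original I(X;Y) = 0.0137 bits

After applying f:
P(X,Z) where Z=f(Y):
- P(X,Z=0) = P(X,Y=0) + P(X,Y=1)
- P(X,Z=1) = P(X,Y=2)

I(X;Z) = I(X;f(Y)) = 0.0102 bits

Verification: 0.0137 ≥ 0.0102 ✓

Information cannot be created by processing; the function f can only lose information about X.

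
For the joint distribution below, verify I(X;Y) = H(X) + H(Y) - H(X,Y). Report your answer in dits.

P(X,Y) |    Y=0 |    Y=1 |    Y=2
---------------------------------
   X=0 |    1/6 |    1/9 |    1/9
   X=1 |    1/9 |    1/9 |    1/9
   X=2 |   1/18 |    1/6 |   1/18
I(X;Y) = 0.0172 dits

Mutual information has multiple equivalent forms:
- I(X;Y) = H(X) - H(X|Y)
- I(X;Y) = H(Y) - H(Y|X)
- I(X;Y) = H(X) + H(Y) - H(X,Y)

Computing all quantities:
H(X) = 0.4731, H(Y) = 0.4731, H(X,Y) = 0.9290
H(X|Y) = 0.4559, H(Y|X) = 0.4559

Verification:
H(X) - H(X|Y) = 0.4731 - 0.4559 = 0.0172
H(Y) - H(Y|X) = 0.4731 - 0.4559 = 0.0172
H(X) + H(Y) - H(X,Y) = 0.4731 + 0.4731 - 0.9290 = 0.0172

All forms give I(X;Y) = 0.0172 dits. ✓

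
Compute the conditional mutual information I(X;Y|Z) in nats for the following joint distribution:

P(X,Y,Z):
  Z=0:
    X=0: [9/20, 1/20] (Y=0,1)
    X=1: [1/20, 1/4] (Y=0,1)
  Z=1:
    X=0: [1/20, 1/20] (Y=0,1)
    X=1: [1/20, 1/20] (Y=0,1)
0.2315 nats

Conditional mutual information: I(X;Y|Z) = H(X|Z) + H(Y|Z) - H(X,Y|Z)

H(Z) = 0.5004
H(X,Z) = 1.1683 → H(X|Z) = 0.6679
H(Y,Z) = 1.1683 → H(Y|Z) = 0.6679
H(X,Y,Z) = 1.6046 → H(X,Y|Z) = 1.1042

I(X;Y|Z) = 0.6679 + 0.6679 - 1.1042 = 0.2315 nats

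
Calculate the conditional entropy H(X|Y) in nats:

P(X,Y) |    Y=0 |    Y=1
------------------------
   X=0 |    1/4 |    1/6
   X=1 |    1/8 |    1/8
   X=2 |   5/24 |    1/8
1.0726 nats

Using the chain rule: H(X|Y) = H(X,Y) - H(Y)

First, compute H(X,Y) = 1.7518 nats

Marginal P(Y) = (7/12, 5/12)
H(Y) = 0.6792 nats

H(X|Y) = H(X,Y) - H(Y) = 1.7518 - 0.6792 = 1.0726 nats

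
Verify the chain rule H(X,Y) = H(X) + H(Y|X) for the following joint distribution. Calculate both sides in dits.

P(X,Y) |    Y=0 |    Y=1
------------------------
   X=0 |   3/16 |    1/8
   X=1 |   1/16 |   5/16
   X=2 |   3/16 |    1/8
H(X,Y) = 0.7315, H(X) = 0.4755, H(Y|X) = 0.2561 (all in dits)

Chain rule: H(X,Y) = H(X) + H(Y|X)

Left side — joint entropy directly:
H(X,Y) = -Σ p(x,y) log p(x,y) = 0.7315 dits

Right side — compute H(Y|X) from the conditional distributions:
P(X) = (5/16, 3/8, 5/16), so H(X) = 0.4755 dits
H(Y|X) = Σ_x P(X=x) · H(Y|X=x):
  P(Y|X=0) = (3/5, 2/5), H(Y|X=0) = 0.2923, weight P(X=0) = 5/16
  P(Y|X=1) = (1/6, 5/6), H(Y|X=1) = 0.1957, weight P(X=1) = 3/8
  P(Y|X=2) = (3/5, 2/5), H(Y|X=2) = 0.2923, weight P(X=2) = 5/16
H(Y|X) = 0.2561 dits

H(X) + H(Y|X) = 0.4755 + 0.2561 = 0.7315 dits

Both sides equal 0.7315 dits. ✓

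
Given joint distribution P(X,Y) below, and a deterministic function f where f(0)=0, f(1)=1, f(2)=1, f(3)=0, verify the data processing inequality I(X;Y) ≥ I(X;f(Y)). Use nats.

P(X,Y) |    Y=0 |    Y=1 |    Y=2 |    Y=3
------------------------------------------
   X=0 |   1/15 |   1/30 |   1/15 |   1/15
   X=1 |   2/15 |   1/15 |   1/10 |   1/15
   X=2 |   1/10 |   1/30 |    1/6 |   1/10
I(X;Y) = 0.0221, I(X;f(Y)) = 0.0017, inequality holds: 0.0221 ≥ 0.0017

Data Processing Inequality: For any Markov chain X → Y → Z, we have I(X;Y) ≥ I(X;Z).

Here Z = f(Y) is a deterministic function of Y, forming X → Y → Z.

Original I(X;Y) = 0.0221 nats

After applying f:
P(X,Z) where Z=f(Y):
- P(X,Z=0) = P(X,Y=0) + P(X,Y=3)
- P(X,Z=1) = P(X,Y=1) + P(X,Y=2)

I(X;Z) = I(X;f(Y)) = 0.0017 nats

Verification: 0.0221 ≥ 0.0017 ✓

Information cannot be created by processing; the function f can only lose information about X.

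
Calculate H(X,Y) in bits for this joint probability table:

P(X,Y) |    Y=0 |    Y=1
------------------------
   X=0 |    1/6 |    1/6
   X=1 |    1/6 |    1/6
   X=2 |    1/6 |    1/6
2.5850 bits

Joint entropy is H(X,Y) = -Σ_{x,y} p(x,y) log p(x,y).

Summing over all non-zero entries:
H(X,Y) = -[1/6·log_2(1/6) + 1/6·log_2(1/6) + 1/6·log_2(1/6) + 1/6·log_2(1/6) + 1/6·log_2(1/6) + 1/6·log_2(1/6)]
H(X,Y) = 2.5850 bits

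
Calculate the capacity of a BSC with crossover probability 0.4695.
0.0027 bits

For a binary symmetric channel (BSC) with error probability p:
Capacity C = 1 - H(p) bits per symbol

where H(p) = -p log₂(p) - (1-p) log₂(1-p) is the binary entropy function.

H(0.4695) = 0.9973 bits
C = 1 - 0.9973 = 0.0027 bits per symbol

This means we can reliably transmit up to 0.0027 bits of information per channel use.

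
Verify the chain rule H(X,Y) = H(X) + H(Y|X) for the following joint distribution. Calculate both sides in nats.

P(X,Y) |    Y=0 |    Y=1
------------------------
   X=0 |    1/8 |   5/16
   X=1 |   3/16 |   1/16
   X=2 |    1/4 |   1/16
H(X,Y) = 1.6304, H(X) = 1.0717, H(Y|X) = 0.5587 (all in nats)

Chain rule: H(X,Y) = H(X) + H(Y|X)

Left side — joint entropy directly:
H(X,Y) = -Σ p(x,y) log p(x,y) = 1.6304 nats

Right side — compute H(Y|X) from the conditional distributions:
P(X) = (7/16, 1/4, 5/16), so H(X) = 1.0717 nats
H(Y|X) = Σ_x P(X=x) · H(Y|X=x):
  P(Y|X=0) = (2/7, 5/7), H(Y|X=0) = 0.5983, weight P(X=0) = 7/16
  P(Y|X=1) = (3/4, 1/4), H(Y|X=1) = 0.5623, weight P(X=1) = 1/4
  P(Y|X=2) = (4/5, 1/5), H(Y|X=2) = 0.5004, weight P(X=2) = 5/16
H(Y|X) = 0.5587 nats

H(X) + H(Y|X) = 1.0717 + 0.5587 = 1.6304 nats

Both sides equal 1.6304 nats. ✓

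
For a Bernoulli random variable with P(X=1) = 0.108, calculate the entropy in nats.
0.3423 nats

The binary entropy function is:
H(p) = -p log(p) - (1-p) log(1-p)

H(0.108) = -0.108 × log_e(0.108) - 0.892 × log_e(0.892)
H(0.108) = 0.3423 nats

Note: Binary entropy is maximized at p=0.5 (H=1 bit) and minimized at p=0 or p=1 (H=0).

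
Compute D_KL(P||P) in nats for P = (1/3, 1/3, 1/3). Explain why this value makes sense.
0.0000 nats

KL divergence satisfies the Gibbs inequality: D_KL(P||Q) ≥ 0 for all distributions P, Q.

D_KL(P||Q) = Σ p(x) log(p(x)/q(x))
Each term is p(x) × log_e(p(x)/p(x)) = p(x) × log_e(1) = 0, so the sum is 0.
D_KL(P||Q) = 0.0000 nats

When P = Q, the KL divergence is exactly 0, as there is no 'divergence' between identical distributions.

This non-negativity is a fundamental property: relative entropy cannot be negative because it measures how different Q is from P.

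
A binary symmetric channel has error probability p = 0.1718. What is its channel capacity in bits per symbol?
0.3382 bits

For a binary symmetric channel (BSC) with error probability p:
Capacity C = 1 - H(p) bits per symbol

where H(p) = -p log₂(p) - (1-p) log₂(1-p) is the binary entropy function.

H(0.1718) = 0.6618 bits
C = 1 - 0.6618 = 0.3382 bits per symbol

This means we can reliably transmit up to 0.3382 bits of information per channel use.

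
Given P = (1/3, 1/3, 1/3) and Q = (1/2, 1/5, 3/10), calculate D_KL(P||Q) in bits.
0.1013 bits

KL divergence: D_KL(P||Q) = Σ p(x) log(p(x)/q(x))

Computing term by term:
  x=0: 1/3 × log_2[(1/3)/(1/2)] = 1/3 × -0.5850 = -0.1950
  x=1: 1/3 × log_2[(1/3)/(1/5)] = 1/3 × 0.7370 = 0.2457
  x=2: 1/3 × log_2[(1/3)/(3/10)] = 1/3 × 0.1520 = 0.0507

D_KL(P||Q) = 0.1013 bits

Note: KL divergence is always non-negative and equals 0 iff P = Q.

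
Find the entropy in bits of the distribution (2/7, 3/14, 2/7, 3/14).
1.9852 bits

Shannon entropy is H(X) = -Σ p(x) log p(x).

For P = (2/7, 3/14, 2/7, 3/14):
H = -2/7 × log_2(2/7) -3/14 × log_2(3/14) -2/7 × log_2(2/7) -3/14 × log_2(3/14)
H = 1.9852 bits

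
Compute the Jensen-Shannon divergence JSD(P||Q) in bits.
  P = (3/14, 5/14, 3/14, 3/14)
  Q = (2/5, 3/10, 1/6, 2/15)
0.0314 bits

Jensen-Shannon divergence is:
JSD(P||Q) = 0.5 × D_KL(P||M) + 0.5 × D_KL(Q||M)
where M = 0.5 × (P + Q) is the mixture distribution.

M = 0.5 × (3/14, 5/14, 3/14, 3/14) + 0.5 × (2/5, 3/10, 1/6, 2/15) = (0.307143, 0.328571, 4/21, 0.17381)

D_KL(P||M) = 0.0328 bits
D_KL(Q||M) = 0.0300 bits

JSD(P||Q) = 0.5 × 0.0328 + 0.5 × 0.0300 = 0.0314 bits

Unlike KL divergence, JSD is symmetric and bounded: 0 ≤ JSD ≤ log(2).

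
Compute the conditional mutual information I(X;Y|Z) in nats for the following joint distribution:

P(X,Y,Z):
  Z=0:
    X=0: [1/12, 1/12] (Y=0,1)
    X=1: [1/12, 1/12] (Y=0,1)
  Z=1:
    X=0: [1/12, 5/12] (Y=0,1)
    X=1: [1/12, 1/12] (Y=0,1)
0.0341 nats

Conditional mutual information: I(X;Y|Z) = H(X|Z) + H(Y|Z) - H(X,Y|Z)

H(Z) = 0.6365
H(X,Z) = 1.2425 → H(X|Z) = 0.6059
H(Y,Z) = 1.2425 → H(Y|Z) = 0.6059
H(X,Y,Z) = 1.8143 → H(X,Y|Z) = 1.1778

I(X;Y|Z) = 0.6059 + 0.6059 - 1.1778 = 0.0341 nats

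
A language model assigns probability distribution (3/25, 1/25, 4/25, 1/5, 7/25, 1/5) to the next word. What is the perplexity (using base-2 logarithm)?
5.3474

Perplexity is 2^H (or exp(H) for natural log).

First, H = -Σ p log p = 2.4188 bits
Perplexity = 2^2.4188 = 5.3474

Interpretation: The model's uncertainty is equivalent to choosing uniformly among 5.3 options.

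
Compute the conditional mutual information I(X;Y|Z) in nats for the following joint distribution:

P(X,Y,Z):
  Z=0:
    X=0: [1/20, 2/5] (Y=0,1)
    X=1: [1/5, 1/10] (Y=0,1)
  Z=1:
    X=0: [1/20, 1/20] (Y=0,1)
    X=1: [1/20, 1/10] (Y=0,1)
0.1329 nats

Conditional mutual information: I(X;Y|Z) = H(X|Z) + H(Y|Z) - H(X,Y|Z)

H(Z) = 0.5623
H(X,Z) = 1.2353 → H(X|Z) = 0.6730
H(Y,Z) = 1.2080 → H(Y|Z) = 0.6456
H(X,Y,Z) = 1.7481 → H(X,Y|Z) = 1.1857

I(X;Y|Z) = 0.6730 + 0.6456 - 1.1857 = 0.1329 nats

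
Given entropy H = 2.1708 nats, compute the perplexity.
8.7653

Perplexity is e^H (or exp(H) for natural log).

H = 2.1708 nats
Perplexity = e^2.1708 = 8.7653

Interpretation: The model's uncertainty is equivalent to choosing uniformly among 8.8 options.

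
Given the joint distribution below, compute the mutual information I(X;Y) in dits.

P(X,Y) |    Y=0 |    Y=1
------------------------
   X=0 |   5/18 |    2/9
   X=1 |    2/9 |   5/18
0.0027 dits

Mutual information: I(X;Y) = H(X) + H(Y) - H(X,Y)

Marginals:
P(X) = (1/2, 1/2), H(X) = 0.3010 dits
P(Y) = (1/2, 1/2), H(Y) = 0.3010 dits

Joint entropy: H(X,Y) = 0.5994 dits

I(X;Y) = 0.3010 + 0.3010 - 0.5994 = 0.0027 dits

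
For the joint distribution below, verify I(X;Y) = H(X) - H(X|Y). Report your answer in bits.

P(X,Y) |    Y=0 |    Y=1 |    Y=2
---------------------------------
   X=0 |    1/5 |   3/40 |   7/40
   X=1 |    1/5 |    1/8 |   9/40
I(X;Y) = 0.0064 bits

Mutual information has multiple equivalent forms:
- I(X;Y) = H(X) - H(X|Y)
- I(X;Y) = H(Y) - H(Y|X)
- I(X;Y) = H(X) + H(Y) - H(X,Y)

Computing all quantities:
H(X) = 0.9928, H(Y) = 1.5219, H(X,Y) = 2.5083
H(X|Y) = 0.9864, H(Y|X) = 1.5155

Verification:
H(X) - H(X|Y) = 0.9928 - 0.9864 = 0.0064
H(Y) - H(Y|X) = 1.5219 - 1.5155 = 0.0064
H(X) + H(Y) - H(X,Y) = 0.9928 + 1.5219 - 2.5083 = 0.0064

All forms give I(X;Y) = 0.0064 bits. ✓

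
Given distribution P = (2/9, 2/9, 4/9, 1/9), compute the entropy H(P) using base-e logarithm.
1.2730 nats

Shannon entropy is H(X) = -Σ p(x) log p(x).

For P = (2/9, 2/9, 4/9, 1/9):
H = -2/9 × log_e(2/9) -2/9 × log_e(2/9) -4/9 × log_e(4/9) -1/9 × log_e(1/9)
H = 1.2730 nats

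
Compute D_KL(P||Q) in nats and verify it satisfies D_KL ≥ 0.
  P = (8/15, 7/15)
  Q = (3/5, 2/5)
0.0091 nats

KL divergence satisfies the Gibbs inequality: D_KL(P||Q) ≥ 0 for all distributions P, Q.

D_KL(P||Q) = Σ p(x) log(p(x)/q(x))
Term by term:
  x=0: 8/15 × log_e[(8/15)/(3/5)] = -0.0628
  x=1: 7/15 × log_e[(7/15)/(2/5)] = 0.0719
D_KL(P||Q) = 0.0091 nats

D_KL(P||Q) = 0.0091 ≥ 0 ✓

This non-negativity is a fundamental property: relative entropy cannot be negative because it measures how different Q is from P.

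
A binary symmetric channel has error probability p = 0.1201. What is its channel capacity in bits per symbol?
0.4704 bits

For a binary symmetric channel (BSC) with error probability p:
Capacity C = 1 - H(p) bits per symbol

where H(p) = -p log₂(p) - (1-p) log₂(1-p) is the binary entropy function.

H(0.1201) = 0.5296 bits
C = 1 - 0.5296 = 0.4704 bits per symbol

This means we can reliably transmit up to 0.4704 bits of information per channel use.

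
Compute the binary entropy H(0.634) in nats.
0.6568 nats

The binary entropy function is:
H(p) = -p log(p) - (1-p) log(1-p)

H(0.634) = -0.634 × log_e(0.634) - 0.366 × log_e(0.366)
H(0.634) = 0.6568 nats

Note: Binary entropy is maximized at p=0.5 (H=1 bit) and minimized at p=0 or p=1 (H=0).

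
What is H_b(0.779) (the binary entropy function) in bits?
0.7620 bits

The binary entropy function is:
H(p) = -p log(p) - (1-p) log(1-p)

H(0.779) = -0.779 × log_2(0.779) - 0.221 × log_2(0.221)
H(0.779) = 0.7620 bits

Note: Binary entropy is maximized at p=0.5 (H=1 bit) and minimized at p=0 or p=1 (H=0).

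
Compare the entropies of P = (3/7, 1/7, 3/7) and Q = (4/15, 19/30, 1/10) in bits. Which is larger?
P

Computing entropies in bits:
H(P) = 1.4488
H(Q) = 1.2580

Distribution P has higher entropy.

Intuition: The distribution closer to uniform (more spread out) has higher entropy.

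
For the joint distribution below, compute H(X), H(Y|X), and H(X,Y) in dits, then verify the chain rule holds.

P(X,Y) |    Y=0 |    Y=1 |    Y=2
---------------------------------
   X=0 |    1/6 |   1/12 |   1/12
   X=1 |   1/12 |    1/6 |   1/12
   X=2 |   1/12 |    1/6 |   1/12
H(X,Y) = 0.9287, H(X) = 0.4771, H(Y|X) = 0.4515 (all in dits)

Chain rule: H(X,Y) = H(X) + H(Y|X)

Left side — joint entropy directly:
H(X,Y) = -Σ p(x,y) log p(x,y) = 0.9287 dits

Right side — compute H(Y|X) from the conditional distributions:
P(X) = (1/3, 1/3, 1/3), so H(X) = 0.4771 dits
H(Y|X) = Σ_x P(X=x) · H(Y|X=x):
  P(Y|X=0) = (1/2, 1/4, 1/4), H(Y|X=0) = 0.4515, weight P(X=0) = 1/3
  P(Y|X=1) = (1/4, 1/2, 1/4), H(Y|X=1) = 0.4515, weight P(X=1) = 1/3
  P(Y|X=2) = (1/4, 1/2, 1/4), H(Y|X=2) = 0.4515, weight P(X=2) = 1/3
H(Y|X) = 0.4515 dits

H(X) + H(Y|X) = 0.4771 + 0.4515 = 0.9287 dits

Both sides equal 0.9287 dits. ✓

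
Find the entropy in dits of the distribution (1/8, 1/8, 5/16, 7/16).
0.5407 dits

Shannon entropy is H(X) = -Σ p(x) log p(x).

For P = (1/8, 1/8, 5/16, 7/16):
H = -1/8 × log_10(1/8) -1/8 × log_10(1/8) -5/16 × log_10(5/16) -7/16 × log_10(7/16)
H = 0.5407 dits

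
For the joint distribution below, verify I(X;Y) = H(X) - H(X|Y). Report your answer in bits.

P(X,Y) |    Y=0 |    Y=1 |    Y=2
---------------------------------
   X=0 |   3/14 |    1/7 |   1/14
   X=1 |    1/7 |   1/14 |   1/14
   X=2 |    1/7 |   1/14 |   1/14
I(X;Y) = 0.0101 bits

Mutual information has multiple equivalent forms:
- I(X;Y) = H(X) - H(X|Y)
- I(X;Y) = H(Y) - H(Y|X)
- I(X;Y) = H(X) + H(Y) - H(X,Y)

Computing all quantities:
H(X) = 1.5567, H(Y) = 1.4926, H(X,Y) = 3.0391
H(X|Y) = 1.5465, H(Y|X) = 1.4825

Verification:
H(X) - H(X|Y) = 1.5567 - 1.5465 = 0.0101
H(Y) - H(Y|X) = 1.4926 - 1.4825 = 0.0101
H(X) + H(Y) - H(X,Y) = 1.5567 + 1.4926 - 3.0391 = 0.0101

All forms give I(X;Y) = 0.0101 bits. ✓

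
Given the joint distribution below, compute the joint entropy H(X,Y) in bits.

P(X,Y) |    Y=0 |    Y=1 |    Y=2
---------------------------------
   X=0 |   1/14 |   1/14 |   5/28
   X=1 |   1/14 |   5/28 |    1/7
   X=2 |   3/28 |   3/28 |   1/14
3.0670 bits

Joint entropy is H(X,Y) = -Σ_{x,y} p(x,y) log p(x,y).

Summing over all non-zero entries:
H(X,Y) = -[1/14·log_2(1/14) + 1/14·log_2(1/14) + 5/28·log_2(5/28) + 1/14·log_2(1/14) + 5/28·log_2(5/28) + 1/7·log_2(1/7) + 3/28·log_2(3/28) + 3/28·log_2(3/28) + 1/14·log_2(1/14)]
H(X,Y) = 3.0670 bits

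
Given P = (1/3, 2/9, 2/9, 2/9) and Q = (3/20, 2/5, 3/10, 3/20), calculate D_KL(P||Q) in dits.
0.0678 dits

KL divergence: D_KL(P||Q) = Σ p(x) log(p(x)/q(x))

Computing term by term:
  x=0: 1/3 × log_10[(1/3)/(3/20)] = 1/3 × 0.3468 = 0.1156
  x=1: 2/9 × log_10[(2/9)/(2/5)] = 2/9 × -0.2553 = -0.0567
  x=2: 2/9 × log_10[(2/9)/(3/10)] = 2/9 × -0.1303 = -0.0290
  x=3: 2/9 × log_10[(2/9)/(3/20)] = 2/9 × 0.1707 = 0.0379

D_KL(P||Q) = 0.0678 dits

Note: KL divergence is always non-negative and equals 0 iff P = Q.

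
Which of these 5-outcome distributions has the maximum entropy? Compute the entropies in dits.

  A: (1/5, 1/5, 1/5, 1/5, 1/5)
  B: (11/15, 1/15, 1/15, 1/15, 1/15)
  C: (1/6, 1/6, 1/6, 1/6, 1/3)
A

For a discrete distribution over n outcomes, entropy is maximized by the uniform distribution.

Computing entropies:
H(A) = 0.6990 dits
H(B) = 0.4124 dits
H(C) = 0.6778 dits

The uniform distribution (where all probabilities equal 1/5) achieves the maximum entropy of log_10(5) = 0.6990 dits.

Distribution A has the highest entropy.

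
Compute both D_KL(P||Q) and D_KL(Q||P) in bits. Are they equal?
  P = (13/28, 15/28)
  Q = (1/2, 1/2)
D_KL(P||Q) = 0.0037, D_KL(Q||P) = 0.0037

KL divergence is not symmetric: D_KL(P||Q) ≠ D_KL(Q||P) in general.

D_KL(P||Q) = 0.0037 bits
D_KL(Q||P) = 0.0037 bits

In this case they happen to be equal (to 4 decimal places).

This asymmetry is why KL divergence is not a true distance metric.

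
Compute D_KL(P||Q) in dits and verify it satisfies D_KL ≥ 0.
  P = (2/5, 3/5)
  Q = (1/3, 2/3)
0.0042 dits

KL divergence satisfies the Gibbs inequality: D_KL(P||Q) ≥ 0 for all distributions P, Q.

D_KL(P||Q) = Σ p(x) log(p(x)/q(x))
Term by term:
  x=0: 2/5 × log_10[(2/5)/(1/3)] = 0.0317
  x=1: 3/5 × log_10[(3/5)/(2/3)] = -0.0275
D_KL(P||Q) = 0.0042 dits

D_KL(P||Q) = 0.0042 ≥ 0 ✓

This non-negativity is a fundamental property: relative entropy cannot be negative because it measures how different Q is from P.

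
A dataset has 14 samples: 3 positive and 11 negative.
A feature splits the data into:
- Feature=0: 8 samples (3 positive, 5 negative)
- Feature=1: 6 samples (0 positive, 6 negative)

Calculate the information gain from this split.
0.2042 bits

Information Gain = H(Y) - H(Y|Feature)

Before split:
P(positive) = 3/14 = 0.2143
H(Y) = 0.7496 bits

After split:
Feature=0: H = 0.9544 bits (weight = 8/14)
Feature=1: H = 0.0000 bits (weight = 6/14)
H(Y|Feature) = (8/14)×0.9544 + (6/14)×0.0000 = 0.5454 bits

Information Gain = 0.7496 - 0.5454 = 0.2042 bits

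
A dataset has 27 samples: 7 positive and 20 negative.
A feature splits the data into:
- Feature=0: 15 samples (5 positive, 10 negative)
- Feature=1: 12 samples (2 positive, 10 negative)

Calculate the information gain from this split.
0.0266 bits

Information Gain = H(Y) - H(Y|Feature)

Before split:
P(positive) = 7/27 = 0.2593
H(Y) = 0.8256 bits

After split:
Feature=0: H = 0.9183 bits (weight = 15/27)
Feature=1: H = 0.6500 bits (weight = 12/27)
H(Y|Feature) = (15/27)×0.9183 + (12/27)×0.6500 = 0.7991 bits

Information Gain = 0.8256 - 0.7991 = 0.0266 bits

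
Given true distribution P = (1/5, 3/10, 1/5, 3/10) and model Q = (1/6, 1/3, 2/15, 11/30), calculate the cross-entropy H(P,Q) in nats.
1.3919 nats

Cross-entropy: H(P,Q) = -Σ p(x) log q(x)

Alternatively: H(P,Q) = H(P) + D_KL(P||Q)
H(P) = 1.3662 nats
D_KL(P||Q) = 0.0257 nats

H(P,Q) = 1.3662 + 0.0257 = 1.3919 nats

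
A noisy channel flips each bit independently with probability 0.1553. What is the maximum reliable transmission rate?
0.3771 bits

For a binary symmetric channel (BSC) with error probability p:
Capacity C = 1 - H(p) bits per symbol

where H(p) = -p log₂(p) - (1-p) log₂(1-p) is the binary entropy function.

H(0.1553) = 0.6229 bits
C = 1 - 0.6229 = 0.3771 bits per symbol

This means we can reliably transmit up to 0.3771 bits of information per channel use.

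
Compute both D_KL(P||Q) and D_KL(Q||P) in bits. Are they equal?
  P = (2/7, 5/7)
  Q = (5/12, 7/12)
D_KL(P||Q) = 0.0532, D_KL(Q||P) = 0.0564

KL divergence is not symmetric: D_KL(P||Q) ≠ D_KL(Q||P) in general.

D_KL(P||Q) = 0.0532 bits
D_KL(Q||P) = 0.0564 bits

No, they are not equal!

This asymmetry is why KL divergence is not a true distance metric.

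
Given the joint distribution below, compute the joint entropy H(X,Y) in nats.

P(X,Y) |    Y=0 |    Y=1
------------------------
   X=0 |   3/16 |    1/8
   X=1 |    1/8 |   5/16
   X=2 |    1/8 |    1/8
1.7171 nats

Joint entropy is H(X,Y) = -Σ_{x,y} p(x,y) log p(x,y).

Summing over all non-zero entries:
H(X,Y) = -[3/16·log_e(3/16) + 1/8·log_e(1/8) + 1/8·log_e(1/8) + 5/16·log_e(5/16) + 1/8·log_e(1/8) + 1/8·log_e(1/8)]
H(X,Y) = 1.7171 nats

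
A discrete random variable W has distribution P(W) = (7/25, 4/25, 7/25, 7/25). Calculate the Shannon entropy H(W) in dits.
0.5917 dits

Shannon entropy is H(X) = -Σ p(x) log p(x).

For P = (7/25, 4/25, 7/25, 7/25):
H = -7/25 × log_10(7/25) -4/25 × log_10(4/25) -7/25 × log_10(7/25) -7/25 × log_10(7/25)
H = 0.5917 dits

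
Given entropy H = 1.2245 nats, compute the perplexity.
3.4025

Perplexity is e^H (or exp(H) for natural log).

H = 1.2245 nats
Perplexity = e^1.2245 = 3.4025

Interpretation: The model's uncertainty is equivalent to choosing uniformly among 3.4 options.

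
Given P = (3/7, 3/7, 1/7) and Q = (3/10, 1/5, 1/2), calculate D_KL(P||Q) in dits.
0.1305 dits

KL divergence: D_KL(P||Q) = Σ p(x) log(p(x)/q(x))

Computing term by term:
  x=0: 3/7 × log_10[(3/7)/(3/10)] = 3/7 × 0.1549 = 0.0664
  x=1: 3/7 × log_10[(3/7)/(1/5)] = 3/7 × 0.3310 = 0.1419
  x=2: 1/7 × log_10[(1/7)/(1/2)] = 1/7 × -0.5441 = -0.0777

D_KL(P||Q) = 0.1305 dits

Note: KL divergence is always non-negative and equals 0 iff P = Q.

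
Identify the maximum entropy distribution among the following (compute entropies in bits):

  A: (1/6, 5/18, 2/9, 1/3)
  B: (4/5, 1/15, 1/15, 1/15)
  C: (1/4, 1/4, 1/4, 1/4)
C

For a discrete distribution over n outcomes, entropy is maximized by the uniform distribution.

Computing entropies:
H(A) = 1.9547 bits
H(B) = 1.0389 bits
H(C) = 2.0000 bits

The uniform distribution (where all probabilities equal 1/4) achieves the maximum entropy of log_2(4) = 2.0000 bits.

Distribution C has the highest entropy.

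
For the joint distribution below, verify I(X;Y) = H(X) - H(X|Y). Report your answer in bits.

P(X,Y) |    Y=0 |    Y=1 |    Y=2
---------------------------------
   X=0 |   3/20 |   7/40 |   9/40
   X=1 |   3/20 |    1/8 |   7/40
I(X;Y) = 0.0033 bits

Mutual information has multiple equivalent forms:
- I(X;Y) = H(X) - H(X|Y)
- I(X;Y) = H(Y) - H(Y|X)
- I(X;Y) = H(X) + H(Y) - H(X,Y)

Computing all quantities:
H(X) = 0.9928, H(Y) = 1.5710, H(X,Y) = 2.5604
H(X|Y) = 0.9894, H(Y|X) = 1.5676

Verification:
H(X) - H(X|Y) = 0.9928 - 0.9894 = 0.0033
H(Y) - H(Y|X) = 1.5710 - 1.5676 = 0.0033
H(X) + H(Y) - H(X,Y) = 0.9928 + 1.5710 - 2.5604 = 0.0033

All forms give I(X;Y) = 0.0033 bits. ✓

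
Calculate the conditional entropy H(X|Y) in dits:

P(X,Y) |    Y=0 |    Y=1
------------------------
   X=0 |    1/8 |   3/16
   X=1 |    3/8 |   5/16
0.2658 dits

Using the chain rule: H(X|Y) = H(X,Y) - H(Y)

First, compute H(X,Y) = 0.5668 dits

Marginal P(Y) = (1/2, 1/2)
H(Y) = 0.3010 dits

H(X|Y) = H(X,Y) - H(Y) = 0.5668 - 0.3010 = 0.2658 dits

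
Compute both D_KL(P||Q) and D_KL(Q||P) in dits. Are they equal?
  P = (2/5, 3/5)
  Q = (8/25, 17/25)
D_KL(P||Q) = 0.0061, D_KL(Q||P) = 0.0060

KL divergence is not symmetric: D_KL(P||Q) ≠ D_KL(Q||P) in general.

D_KL(P||Q) = 0.0061 dits
D_KL(Q||P) = 0.0060 dits

No, they are not equal!

This asymmetry is why KL divergence is not a true distance metric.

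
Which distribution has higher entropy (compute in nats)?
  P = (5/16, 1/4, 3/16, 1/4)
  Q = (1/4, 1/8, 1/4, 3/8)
P

Computing entropies in nats:
H(P) = 1.3705
H(Q) = 1.3209

Distribution P has higher entropy.

Intuition: The distribution closer to uniform (more spread out) has higher entropy.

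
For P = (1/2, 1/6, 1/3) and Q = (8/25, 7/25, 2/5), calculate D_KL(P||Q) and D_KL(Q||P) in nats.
D_KL(P||Q) = 0.0759, D_KL(Q||P) = 0.0754

KL divergence is not symmetric: D_KL(P||Q) ≠ D_KL(Q||P) in general.

D_KL(P||Q) = 0.0759 nats
D_KL(Q||P) = 0.0754 nats

No, they are not equal!

This asymmetry is why KL divergence is not a true distance metric.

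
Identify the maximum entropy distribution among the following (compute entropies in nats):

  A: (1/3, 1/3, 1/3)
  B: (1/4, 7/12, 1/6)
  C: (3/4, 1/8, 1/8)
A

For a discrete distribution over n outcomes, entropy is maximized by the uniform distribution.

Computing entropies:
H(A) = 1.0986 nats
H(B) = 0.9596 nats
H(C) = 0.7356 nats

The uniform distribution (where all probabilities equal 1/3) achieves the maximum entropy of log_e(3) = 1.0986 nats.

Distribution A has the highest entropy.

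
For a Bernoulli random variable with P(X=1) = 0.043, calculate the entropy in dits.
0.0770 dits

The binary entropy function is:
H(p) = -p log(p) - (1-p) log(1-p)

H(0.043) = -0.043 × log_10(0.043) - 0.957 × log_10(0.957)
H(0.043) = 0.0770 dits

Note: Binary entropy is maximized at p=0.5 (H=1 bit) and minimized at p=0 or p=1 (H=0).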